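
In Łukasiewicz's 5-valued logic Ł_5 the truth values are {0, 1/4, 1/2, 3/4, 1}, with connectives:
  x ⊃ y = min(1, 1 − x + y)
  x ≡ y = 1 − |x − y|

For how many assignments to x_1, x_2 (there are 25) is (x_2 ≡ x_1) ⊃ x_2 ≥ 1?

value 1: 13 assignments (counts)
value 3/4: 5 assignments
value 1/2: 4 assignments
value 1/4: 2 assignments
value 0: 1 assignment
So 13 of the 25 assignments meet the threshold.

13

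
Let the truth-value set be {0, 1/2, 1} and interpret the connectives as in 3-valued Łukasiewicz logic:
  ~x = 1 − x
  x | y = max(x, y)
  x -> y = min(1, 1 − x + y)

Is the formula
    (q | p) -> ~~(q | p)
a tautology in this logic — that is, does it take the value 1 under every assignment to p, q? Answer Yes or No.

p = 0, q = 0 ↦ 1
p = 0, q = 1/2 ↦ 1
p = 0, q = 1 ↦ 1
p = 1/2, q = 0 ↦ 1
p = 1/2, q = 1/2 ↦ 1
p = 1/2, q = 1 ↦ 1
p = 1, q = 0 ↦ 1
p = 1, q = 1/2 ↦ 1
p = 1, q = 1 ↦ 1
Every assignment gives a value ≥ 1.

Yes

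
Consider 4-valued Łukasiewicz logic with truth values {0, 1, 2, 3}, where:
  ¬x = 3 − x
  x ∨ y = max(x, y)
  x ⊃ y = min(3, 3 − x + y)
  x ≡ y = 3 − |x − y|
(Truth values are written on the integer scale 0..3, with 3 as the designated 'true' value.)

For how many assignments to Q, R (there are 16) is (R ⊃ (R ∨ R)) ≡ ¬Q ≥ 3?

4

Q = 0, R = 0 ↦ 3  ≥
Q = 0, R = 1 ↦ 3  ≥
Q = 0, R = 2 ↦ 3  ≥
Q = 0, R = 3 ↦ 3  ≥
Q = 1, R = 0 ↦ 2  <
Q = 1, R = 1 ↦ 2  <
Q = 1, R = 2 ↦ 2  <
Q = 1, R = 3 ↦ 2  <
Q = 2, R = 0 ↦ 1  <
Q = 2, R = 1 ↦ 1  <
Q = 2, R = 2 ↦ 1  <
Q = 2, R = 3 ↦ 1  <
Q = 3, R = 0 ↦ 0  <
Q = 3, R = 1 ↦ 0  <
Q = 3, R = 2 ↦ 0  <
Q = 3, R = 3 ↦ 0  <
So 4 of the 16 assignments meet the threshold.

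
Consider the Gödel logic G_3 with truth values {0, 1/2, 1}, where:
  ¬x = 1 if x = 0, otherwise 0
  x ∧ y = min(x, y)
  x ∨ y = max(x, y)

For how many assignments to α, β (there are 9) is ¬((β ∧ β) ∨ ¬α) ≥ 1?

α = 0, β = 0 ↦ 0  <
α = 0, β = 1/2 ↦ 0  <
α = 0, β = 1 ↦ 0  <
α = 1/2, β = 0 ↦ 1  ≥
α = 1/2, β = 1/2 ↦ 0  <
α = 1/2, β = 1 ↦ 0  <
α = 1, β = 0 ↦ 1  ≥
α = 1, β = 1/2 ↦ 0  <
α = 1, β = 1 ↦ 0  <
So 2 of the 9 assignments meet the threshold.

2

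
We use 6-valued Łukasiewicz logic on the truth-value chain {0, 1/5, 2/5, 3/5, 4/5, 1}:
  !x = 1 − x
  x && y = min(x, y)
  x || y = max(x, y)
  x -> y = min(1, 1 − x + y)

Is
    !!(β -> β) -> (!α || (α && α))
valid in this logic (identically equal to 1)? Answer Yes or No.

Counterexample: take α = 1/5, β = 0.
β -> β = 0 -> 0 = 1
!(β -> β) = !1 = 0
!!(β -> β) = !0 = 1
!α = !1/5 = 4/5
α && α = 1/5 && 1/5 = 1/5
!α || (α && α) = 4/5 || 1/5 = 4/5
!!(β -> β) -> (!α || (α && α)) = 1 -> 4/5 = 4/5
This gives 4/5 ≠ 1.

No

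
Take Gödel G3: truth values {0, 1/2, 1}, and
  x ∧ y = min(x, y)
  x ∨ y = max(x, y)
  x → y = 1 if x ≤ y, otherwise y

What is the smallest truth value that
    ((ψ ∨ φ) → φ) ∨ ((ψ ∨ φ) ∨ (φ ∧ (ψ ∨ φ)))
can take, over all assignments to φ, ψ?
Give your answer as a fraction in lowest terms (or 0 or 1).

1/2

Take φ = 0, ψ = 1/2:
ψ ∨ φ = 1/2 ∨ 0 = 1/2
(ψ ∨ φ) → φ = 1/2 → 0 = 0
ψ ∨ φ = 1/2 ∨ 0 = 1/2
ψ ∨ φ = 1/2 ∨ 0 = 1/2
φ ∧ (ψ ∨ φ) = 0 ∧ 1/2 = 0
(ψ ∨ φ) ∨ (φ ∧ (ψ ∨ φ)) = 1/2 ∨ 0 = 1/2
((ψ ∨ φ) → φ) ∨ ((ψ ∨ φ) ∨ (φ ∧ (ψ ∨ φ))) = 0 ∨ 1/2 = 1/2
No assignment yields a value below 1/2, so this is the minimum.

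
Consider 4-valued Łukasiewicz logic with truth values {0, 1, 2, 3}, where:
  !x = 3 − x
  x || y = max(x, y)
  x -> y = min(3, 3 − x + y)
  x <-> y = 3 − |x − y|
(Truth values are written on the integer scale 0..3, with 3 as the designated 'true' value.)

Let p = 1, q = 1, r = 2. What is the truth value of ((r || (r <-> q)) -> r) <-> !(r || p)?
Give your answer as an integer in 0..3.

r <-> q = 2 <-> 1 = 2
r || (r <-> q) = 2 || 2 = 2
(r || (r <-> q)) -> r = 2 -> 2 = 3
r || p = 2 || 1 = 2
!(r || p) = !2 = 1
((r || (r <-> q)) -> r) <-> !(r || p) = 3 <-> 1 = 1

1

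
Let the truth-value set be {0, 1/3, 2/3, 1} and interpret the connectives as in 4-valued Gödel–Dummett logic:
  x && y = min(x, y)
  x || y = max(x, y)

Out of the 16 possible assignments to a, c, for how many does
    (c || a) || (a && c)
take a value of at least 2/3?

a = 0, c = 0 ↦ 0  <
a = 0, c = 1/3 ↦ 1/3  <
a = 0, c = 2/3 ↦ 2/3  ≥
a = 0, c = 1 ↦ 1  ≥
a = 1/3, c = 0 ↦ 1/3  <
a = 1/3, c = 1/3 ↦ 1/3  <
a = 1/3, c = 2/3 ↦ 2/3  ≥
a = 1/3, c = 1 ↦ 1  ≥
a = 2/3, c = 0 ↦ 2/3  ≥
a = 2/3, c = 1/3 ↦ 2/3  ≥
a = 2/3, c = 2/3 ↦ 2/3  ≥
a = 2/3, c = 1 ↦ 1  ≥
a = 1, c = 0 ↦ 1  ≥
a = 1, c = 1/3 ↦ 1  ≥
a = 1, c = 2/3 ↦ 1  ≥
a = 1, c = 1 ↦ 1  ≥
So 12 of the 16 assignments meet the threshold.

12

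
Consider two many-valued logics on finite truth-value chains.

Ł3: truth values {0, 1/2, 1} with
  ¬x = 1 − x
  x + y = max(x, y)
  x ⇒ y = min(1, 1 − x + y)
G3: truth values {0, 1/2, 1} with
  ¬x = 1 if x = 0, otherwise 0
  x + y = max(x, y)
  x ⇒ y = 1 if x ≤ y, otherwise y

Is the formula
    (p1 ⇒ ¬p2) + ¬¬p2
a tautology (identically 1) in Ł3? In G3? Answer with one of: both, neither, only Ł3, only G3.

In Ł3: at p1 = 1, p2 = 1/2 the value is 1/2 — not a tautology.
In G3: every assignment gives 1 — tautology.

only G3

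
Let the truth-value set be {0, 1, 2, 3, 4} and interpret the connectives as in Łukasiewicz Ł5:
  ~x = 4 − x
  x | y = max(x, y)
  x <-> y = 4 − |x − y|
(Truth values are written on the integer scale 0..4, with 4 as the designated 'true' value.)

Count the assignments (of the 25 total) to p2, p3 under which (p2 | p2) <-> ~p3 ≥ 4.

value 4: 5 assignments (counts)
value 3: 8 assignments
value 2: 6 assignments
value 1: 4 assignments
value 0: 2 assignments
So 5 of the 25 assignments meet the threshold.

5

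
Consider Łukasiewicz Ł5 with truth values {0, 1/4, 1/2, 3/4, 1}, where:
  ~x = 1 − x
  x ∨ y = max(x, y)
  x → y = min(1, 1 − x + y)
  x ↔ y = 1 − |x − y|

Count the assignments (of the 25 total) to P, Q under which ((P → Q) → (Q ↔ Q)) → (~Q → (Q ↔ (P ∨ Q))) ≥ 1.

19

value 1: 19 assignments (counts)
value 3/4: 2 assignments
value 1/2: 2 assignments
value 1/4: 1 assignment
value 0: 1 assignment
So 19 of the 25 assignments meet the threshold.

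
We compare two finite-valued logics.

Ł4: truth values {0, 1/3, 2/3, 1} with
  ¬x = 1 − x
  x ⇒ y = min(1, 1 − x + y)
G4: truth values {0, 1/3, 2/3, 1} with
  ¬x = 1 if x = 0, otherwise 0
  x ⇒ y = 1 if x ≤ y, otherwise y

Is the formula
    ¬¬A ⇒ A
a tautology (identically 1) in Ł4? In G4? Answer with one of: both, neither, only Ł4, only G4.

only Ł4

In Ł4: every assignment gives 1 — tautology.
In G4: at A = 1/3 the value is 1/3 — not a tautology.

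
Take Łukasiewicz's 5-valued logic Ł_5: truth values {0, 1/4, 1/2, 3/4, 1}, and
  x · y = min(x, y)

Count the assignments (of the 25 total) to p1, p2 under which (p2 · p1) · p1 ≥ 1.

1

value 1: 1 assignment (counts)
value 3/4: 3 assignments
value 1/2: 5 assignments
value 1/4: 7 assignments
value 0: 9 assignments
So 1 of the 25 assignments meets the threshold.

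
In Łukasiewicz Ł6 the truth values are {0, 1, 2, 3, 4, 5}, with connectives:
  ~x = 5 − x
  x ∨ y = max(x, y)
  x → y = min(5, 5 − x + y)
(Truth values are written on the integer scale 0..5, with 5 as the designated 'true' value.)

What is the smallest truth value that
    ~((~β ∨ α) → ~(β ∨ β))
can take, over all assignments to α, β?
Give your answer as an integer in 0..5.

Take α = 0, β = 0:
~β = ~0 = 5
~β ∨ α = 5 ∨ 0 = 5
β ∨ β = 0 ∨ 0 = 0
~(β ∨ β) = ~0 = 5
(~β ∨ α) → ~(β ∨ β) = 5 → 5 = 5
~((~β ∨ α) → ~(β ∨ β)) = ~5 = 0
No assignment yields a value below 0, so this is the minimum.

0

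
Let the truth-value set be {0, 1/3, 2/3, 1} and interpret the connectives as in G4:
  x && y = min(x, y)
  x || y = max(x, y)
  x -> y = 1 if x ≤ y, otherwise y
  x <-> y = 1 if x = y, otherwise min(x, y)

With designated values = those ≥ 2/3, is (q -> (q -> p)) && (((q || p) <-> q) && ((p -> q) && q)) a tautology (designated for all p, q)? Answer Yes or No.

No

Counterexample: take p = 0, q = 0.
q -> p = 0 -> 0 = 1
q -> (q -> p) = 0 -> 1 = 1
q || p = 0 || 0 = 0
(q || p) <-> q = 0 <-> 0 = 1
p -> q = 0 -> 0 = 1
(p -> q) && q = 1 && 0 = 0
((q || p) <-> q) && ((p -> q) && q) = 1 && 0 = 0
(q -> (q -> p)) && (((q || p) <-> q) && ((p -> q) && q)) = 1 && 0 = 0
This gives 0, which is below 2/3.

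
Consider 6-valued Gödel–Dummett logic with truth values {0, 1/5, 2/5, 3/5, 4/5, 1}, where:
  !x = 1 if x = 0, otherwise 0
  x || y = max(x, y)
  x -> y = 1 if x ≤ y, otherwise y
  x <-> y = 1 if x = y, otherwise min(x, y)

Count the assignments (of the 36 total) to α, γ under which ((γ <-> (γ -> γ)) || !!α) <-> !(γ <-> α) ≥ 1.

value 1: 7 assignments (counts)
value 4/5: 1 assignment
value 3/5: 1 assignment
value 2/5: 1 assignment
value 1/5: 1 assignment
value 0: 25 assignments
So 7 of the 36 assignments meet the threshold.

7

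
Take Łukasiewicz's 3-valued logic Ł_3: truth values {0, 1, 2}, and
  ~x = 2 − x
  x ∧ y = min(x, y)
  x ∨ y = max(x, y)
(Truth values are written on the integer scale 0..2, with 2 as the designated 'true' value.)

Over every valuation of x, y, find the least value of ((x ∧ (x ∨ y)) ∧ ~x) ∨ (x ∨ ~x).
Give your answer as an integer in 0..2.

1

Take x = 1, y = 0:
x ∨ y = 1 ∨ 0 = 1
x ∧ (x ∨ y) = 1 ∧ 1 = 1
~x = ~1 = 1
(x ∧ (x ∨ y)) ∧ ~x = 1 ∧ 1 = 1
~x = ~1 = 1
x ∨ ~x = 1 ∨ 1 = 1
((x ∧ (x ∨ y)) ∧ ~x) ∨ (x ∨ ~x) = 1 ∨ 1 = 1
No assignment yields a value below 1, so this is the minimum.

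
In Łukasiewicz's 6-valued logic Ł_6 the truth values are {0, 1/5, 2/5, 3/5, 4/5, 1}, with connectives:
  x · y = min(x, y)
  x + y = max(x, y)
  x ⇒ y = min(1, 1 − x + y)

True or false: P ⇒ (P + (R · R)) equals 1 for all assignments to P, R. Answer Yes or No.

At P = 4/5, R = 1, for instance:
R · R = 1 · 1 = 1
P + (R · R) = 4/5 + 1 = 1
P ⇒ (P + (R · R)) = 4/5 ⇒ 1 = 1
and checking the remaining 35 assignments likewise gives ≥ 1 in every case.

Yes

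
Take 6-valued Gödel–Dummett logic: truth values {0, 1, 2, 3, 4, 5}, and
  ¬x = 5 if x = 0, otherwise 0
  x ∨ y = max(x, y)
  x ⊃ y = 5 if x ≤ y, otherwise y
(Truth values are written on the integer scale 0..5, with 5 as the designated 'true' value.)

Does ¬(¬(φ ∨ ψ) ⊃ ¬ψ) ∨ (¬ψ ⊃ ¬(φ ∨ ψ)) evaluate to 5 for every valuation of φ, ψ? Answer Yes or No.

Counterexample: take φ = 1, ψ = 0.
φ ∨ ψ = 1 ∨ 0 = 1
¬(φ ∨ ψ) = ¬1 = 0
¬ψ = ¬0 = 5
¬(φ ∨ ψ) ⊃ ¬ψ = 0 ⊃ 5 = 5
¬(¬(φ ∨ ψ) ⊃ ¬ψ) = ¬5 = 0
¬ψ ⊃ ¬(φ ∨ ψ) = 5 ⊃ 0 = 0
¬(¬(φ ∨ ψ) ⊃ ¬ψ) ∨ (¬ψ ⊃ ¬(φ ∨ ψ)) = 0 ∨ 0 = 0
This gives 0 ≠ 5.

No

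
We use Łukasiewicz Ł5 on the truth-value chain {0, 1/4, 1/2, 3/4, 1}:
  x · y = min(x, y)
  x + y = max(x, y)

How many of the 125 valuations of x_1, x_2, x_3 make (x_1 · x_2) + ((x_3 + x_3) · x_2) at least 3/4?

value 1: 9 assignments (counts)
value 3/4: 23 assignments (counts)
value 1/2: 31 assignments
value 1/4: 33 assignments
value 0: 29 assignments
So 32 of the 125 assignments meet the threshold.

32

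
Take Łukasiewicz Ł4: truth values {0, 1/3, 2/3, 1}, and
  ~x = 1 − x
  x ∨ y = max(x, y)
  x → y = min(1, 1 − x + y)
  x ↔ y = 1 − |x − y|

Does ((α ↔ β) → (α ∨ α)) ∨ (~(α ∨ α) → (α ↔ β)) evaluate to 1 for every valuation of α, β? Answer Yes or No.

Counterexample: take α = 0, β = 1/3.
α ↔ β = 0 ↔ 1/3 = 2/3
α ∨ α = 0 ∨ 0 = 0
(α ↔ β) → (α ∨ α) = 2/3 → 0 = 1/3
α ∨ α = 0 ∨ 0 = 0
~(α ∨ α) = ~0 = 1
α ↔ β = 0 ↔ 1/3 = 2/3
~(α ∨ α) → (α ↔ β) = 1 → 2/3 = 2/3
((α ↔ β) → (α ∨ α)) ∨ (~(α ∨ α) → (α ↔ β)) = 1/3 ∨ 2/3 = 2/3
This gives 2/3 ≠ 1.

No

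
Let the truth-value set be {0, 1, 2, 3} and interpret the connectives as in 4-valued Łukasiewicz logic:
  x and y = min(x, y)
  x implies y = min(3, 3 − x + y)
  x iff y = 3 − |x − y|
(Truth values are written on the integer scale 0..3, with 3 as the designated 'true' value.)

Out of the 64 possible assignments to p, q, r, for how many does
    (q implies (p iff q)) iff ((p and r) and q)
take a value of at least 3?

10

value 3: 10 assignments (counts)
value 2: 7 assignments
value 1: 20 assignments
value 0: 27 assignments
So 10 of the 64 assignments meet the threshold.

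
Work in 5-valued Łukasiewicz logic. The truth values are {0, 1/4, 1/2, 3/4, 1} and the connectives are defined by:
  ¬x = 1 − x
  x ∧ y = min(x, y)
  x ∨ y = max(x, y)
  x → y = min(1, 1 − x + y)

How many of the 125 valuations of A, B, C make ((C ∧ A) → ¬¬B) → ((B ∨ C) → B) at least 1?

95

value 1: 95 assignments (counts)
value 3/4: 16 assignments
value 1/2: 9 assignments
value 1/4: 4 assignments
value 0: 1 assignment
So 95 of the 125 assignments meet the threshold.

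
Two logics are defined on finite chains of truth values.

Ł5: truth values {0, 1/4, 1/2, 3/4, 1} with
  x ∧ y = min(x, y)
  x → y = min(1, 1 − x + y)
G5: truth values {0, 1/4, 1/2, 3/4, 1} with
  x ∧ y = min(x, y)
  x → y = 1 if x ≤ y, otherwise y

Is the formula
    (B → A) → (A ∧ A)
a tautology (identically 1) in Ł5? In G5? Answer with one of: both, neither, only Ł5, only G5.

neither

In Ł5: at A = 0, B = 0 the value is 0 — not a tautology.
In G5: at A = 0, B = 0 the value is 0 — not a tautology.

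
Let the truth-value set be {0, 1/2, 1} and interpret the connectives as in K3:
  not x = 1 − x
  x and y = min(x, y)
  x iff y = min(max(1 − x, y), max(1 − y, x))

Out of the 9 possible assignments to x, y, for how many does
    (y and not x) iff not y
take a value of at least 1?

x = 0, y = 0 ↦ 0  <
x = 0, y = 1/2 ↦ 1/2  <
x = 0, y = 1 ↦ 0  <
x = 1/2, y = 0 ↦ 0  <
x = 1/2, y = 1/2 ↦ 1/2  <
x = 1/2, y = 1 ↦ 1/2  <
x = 1, y = 0 ↦ 0  <
x = 1, y = 1/2 ↦ 1/2  <
x = 1, y = 1 ↦ 1  ≥
So 1 of the 9 assignments meets the threshold.

1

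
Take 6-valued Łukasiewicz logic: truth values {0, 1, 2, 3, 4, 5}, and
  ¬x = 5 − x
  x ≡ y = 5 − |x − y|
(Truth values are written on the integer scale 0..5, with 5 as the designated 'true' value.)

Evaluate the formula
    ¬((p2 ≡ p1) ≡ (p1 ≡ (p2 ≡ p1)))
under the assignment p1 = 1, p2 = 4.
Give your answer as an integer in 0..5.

p2 ≡ p1 = 4 ≡ 1 = 2
p2 ≡ p1 = 4 ≡ 1 = 2
p1 ≡ (p2 ≡ p1) = 1 ≡ 2 = 4
(p2 ≡ p1) ≡ (p1 ≡ (p2 ≡ p1)) = 2 ≡ 4 = 3
¬((p2 ≡ p1) ≡ (p1 ≡ (p2 ≡ p1))) = ¬3 = 2

2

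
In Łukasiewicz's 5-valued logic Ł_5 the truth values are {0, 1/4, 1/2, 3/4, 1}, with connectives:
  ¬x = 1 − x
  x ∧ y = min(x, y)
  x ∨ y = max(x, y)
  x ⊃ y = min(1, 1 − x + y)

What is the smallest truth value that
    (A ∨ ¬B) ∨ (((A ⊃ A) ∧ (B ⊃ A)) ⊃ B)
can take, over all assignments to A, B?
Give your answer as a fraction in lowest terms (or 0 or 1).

Take A = 1/2, B = 1/2:
¬B = ¬1/2 = 1/2
A ∨ ¬B = 1/2 ∨ 1/2 = 1/2
A ⊃ A = 1/2 ⊃ 1/2 = 1
B ⊃ A = 1/2 ⊃ 1/2 = 1
(A ⊃ A) ∧ (B ⊃ A) = 1 ∧ 1 = 1
((A ⊃ A) ∧ (B ⊃ A)) ⊃ B = 1 ⊃ 1/2 = 1/2
(A ∨ ¬B) ∨ (((A ⊃ A) ∧ (B ⊃ A)) ⊃ B) = 1/2 ∨ 1/2 = 1/2
No assignment yields a value below 1/2, so this is the minimum.

1/2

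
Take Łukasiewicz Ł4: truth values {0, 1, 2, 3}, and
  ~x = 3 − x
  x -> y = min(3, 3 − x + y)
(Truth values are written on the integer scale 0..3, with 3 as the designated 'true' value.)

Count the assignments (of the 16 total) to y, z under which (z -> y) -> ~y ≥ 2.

y = 0, z = 0 ↦ 3  ≥
y = 0, z = 1 ↦ 3  ≥
y = 0, z = 2 ↦ 3  ≥
y = 0, z = 3 ↦ 3  ≥
y = 1, z = 0 ↦ 2  ≥
y = 1, z = 1 ↦ 2  ≥
y = 1, z = 2 ↦ 3  ≥
y = 1, z = 3 ↦ 3  ≥
y = 2, z = 0 ↦ 1  <
y = 2, z = 1 ↦ 1  <
y = 2, z = 2 ↦ 1  <
y = 2, z = 3 ↦ 2  ≥
y = 3, z = 0 ↦ 0  <
y = 3, z = 1 ↦ 0  <
y = 3, z = 2 ↦ 0  <
y = 3, z = 3 ↦ 0  <
So 9 of the 16 assignments meet the threshold.

9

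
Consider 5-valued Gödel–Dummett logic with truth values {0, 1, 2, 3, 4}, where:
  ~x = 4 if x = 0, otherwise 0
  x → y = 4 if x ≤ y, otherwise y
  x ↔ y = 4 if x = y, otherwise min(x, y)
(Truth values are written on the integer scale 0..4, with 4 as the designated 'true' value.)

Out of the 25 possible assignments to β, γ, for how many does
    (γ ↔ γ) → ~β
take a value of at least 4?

value 4: 5 assignments (counts)
value 0: 20 assignments
So 5 of the 25 assignments meet the threshold.

5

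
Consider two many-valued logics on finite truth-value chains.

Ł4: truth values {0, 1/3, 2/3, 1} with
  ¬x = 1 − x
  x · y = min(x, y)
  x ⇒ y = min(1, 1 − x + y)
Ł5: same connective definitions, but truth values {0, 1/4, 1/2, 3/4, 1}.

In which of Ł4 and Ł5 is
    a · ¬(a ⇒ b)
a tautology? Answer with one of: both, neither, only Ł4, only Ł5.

In Ł4: at a = 0, b = 0 the value is 0 — not a tautology.
In Ł5: at a = 0, b = 0 the value is 0 — not a tautology.

neither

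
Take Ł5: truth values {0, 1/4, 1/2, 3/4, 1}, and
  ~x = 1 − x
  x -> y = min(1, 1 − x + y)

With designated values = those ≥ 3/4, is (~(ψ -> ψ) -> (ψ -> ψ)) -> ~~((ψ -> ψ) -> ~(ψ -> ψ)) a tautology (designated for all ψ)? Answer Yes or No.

No

Counterexample: take ψ = 0.
ψ -> ψ = 0 -> 0 = 1
~(ψ -> ψ) = ~1 = 0
ψ -> ψ = 0 -> 0 = 1
~(ψ -> ψ) -> (ψ -> ψ) = 0 -> 1 = 1
ψ -> ψ = 0 -> 0 = 1
ψ -> ψ = 0 -> 0 = 1
~(ψ -> ψ) = ~1 = 0
(ψ -> ψ) -> ~(ψ -> ψ) = 1 -> 0 = 0
~((ψ -> ψ) -> ~(ψ -> ψ)) = ~0 = 1
~~((ψ -> ψ) -> ~(ψ -> ψ)) = ~1 = 0
(~(ψ -> ψ) -> (ψ -> ψ)) -> ~~((ψ -> ψ) -> ~(ψ -> ψ)) = 1 -> 0 = 0
This gives 0, which is below 3/4.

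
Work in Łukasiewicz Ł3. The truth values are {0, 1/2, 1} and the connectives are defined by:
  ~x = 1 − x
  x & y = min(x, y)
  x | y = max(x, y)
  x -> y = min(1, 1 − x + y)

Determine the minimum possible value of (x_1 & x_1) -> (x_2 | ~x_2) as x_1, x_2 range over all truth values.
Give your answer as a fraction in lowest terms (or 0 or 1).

Take x_1 = 1, x_2 = 1/2:
x_1 & x_1 = 1 & 1 = 1
~x_2 = ~1/2 = 1/2
x_2 | ~x_2 = 1/2 | 1/2 = 1/2
(x_1 & x_1) -> (x_2 | ~x_2) = 1 -> 1/2 = 1/2
No assignment yields a value below 1/2, so this is the minimum.

1/2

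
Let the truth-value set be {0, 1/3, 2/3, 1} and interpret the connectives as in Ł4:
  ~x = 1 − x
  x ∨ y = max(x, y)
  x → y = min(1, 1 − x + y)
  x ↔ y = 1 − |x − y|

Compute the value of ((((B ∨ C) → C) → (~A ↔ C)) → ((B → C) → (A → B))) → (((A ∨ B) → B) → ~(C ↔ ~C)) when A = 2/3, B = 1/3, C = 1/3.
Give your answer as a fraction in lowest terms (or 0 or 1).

1

B ∨ C = 1/3 ∨ 1/3 = 1/3
(B ∨ C) → C = 1/3 → 1/3 = 1
~A = ~2/3 = 1/3
~A ↔ C = 1/3 ↔ 1/3 = 1
((B ∨ C) → C) → (~A ↔ C) = 1 → 1 = 1
B → C = 1/3 → 1/3 = 1
A → B = 2/3 → 1/3 = 2/3
(B → C) → (A → B) = 1 → 2/3 = 2/3
(((B ∨ C) → C) → (~A ↔ C)) → ((B → C) → (A → B)) = 1 → 2/3 = 2/3
A ∨ B = 2/3 ∨ 1/3 = 2/3
(A ∨ B) → B = 2/3 → 1/3 = 2/3
~C = ~1/3 = 2/3
C ↔ ~C = 1/3 ↔ 2/3 = 2/3
~(C ↔ ~C) = ~2/3 = 1/3
((A ∨ B) → B) → ~(C ↔ ~C) = 2/3 → 1/3 = 2/3
((((B ∨ C) → C) → (~A ↔ C)) → ((B → C) → (A → B))) → (((A ∨ B) → B) → ~(C ↔ ~C)) = 2/3 → 2/3 = 1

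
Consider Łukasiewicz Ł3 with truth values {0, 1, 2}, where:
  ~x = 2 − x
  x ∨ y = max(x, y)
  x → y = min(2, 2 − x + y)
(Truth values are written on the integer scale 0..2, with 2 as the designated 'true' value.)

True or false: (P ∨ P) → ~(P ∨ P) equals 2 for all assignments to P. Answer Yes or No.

No

Counterexample: take P = 2.
P ∨ P = 2 ∨ 2 = 2
P ∨ P = 2 ∨ 2 = 2
~(P ∨ P) = ~2 = 0
(P ∨ P) → ~(P ∨ P) = 2 → 0 = 0
This gives 0 ≠ 2.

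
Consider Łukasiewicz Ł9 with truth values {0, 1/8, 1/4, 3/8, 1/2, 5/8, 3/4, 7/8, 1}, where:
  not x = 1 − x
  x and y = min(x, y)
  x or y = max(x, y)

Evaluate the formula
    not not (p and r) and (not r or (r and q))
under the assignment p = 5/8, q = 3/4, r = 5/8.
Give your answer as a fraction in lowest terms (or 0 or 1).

p and r = 5/8 and 5/8 = 5/8
not (p and r) = not 5/8 = 3/8
not not (p and r) = not 3/8 = 5/8
not r = not 5/8 = 3/8
r and q = 5/8 and 3/4 = 5/8
not r or (r and q) = 3/8 or 5/8 = 5/8
not not (p and r) and (not r or (r and q)) = 5/8 and 5/8 = 5/8

5/8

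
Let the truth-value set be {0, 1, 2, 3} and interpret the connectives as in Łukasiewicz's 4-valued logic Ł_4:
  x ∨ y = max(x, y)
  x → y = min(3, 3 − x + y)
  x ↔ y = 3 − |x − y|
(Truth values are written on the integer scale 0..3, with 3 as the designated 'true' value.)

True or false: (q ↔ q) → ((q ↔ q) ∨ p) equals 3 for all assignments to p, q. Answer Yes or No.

Yes

p = 0, q = 0 ↦ 3
p = 0, q = 1 ↦ 3
p = 0, q = 2 ↦ 3
p = 0, q = 3 ↦ 3
p = 1, q = 0 ↦ 3
p = 1, q = 1 ↦ 3
p = 1, q = 2 ↦ 3
p = 1, q = 3 ↦ 3
p = 2, q = 0 ↦ 3
p = 2, q = 1 ↦ 3
p = 2, q = 2 ↦ 3
p = 2, q = 3 ↦ 3
p = 3, q = 0 ↦ 3
p = 3, q = 1 ↦ 3
p = 3, q = 2 ↦ 3
p = 3, q = 3 ↦ 3
Every assignment gives a value ≥ 3.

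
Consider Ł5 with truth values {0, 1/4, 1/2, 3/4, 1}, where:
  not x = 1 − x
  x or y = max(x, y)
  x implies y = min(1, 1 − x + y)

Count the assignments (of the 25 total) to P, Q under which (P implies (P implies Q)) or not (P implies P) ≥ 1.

value 1: 19 assignments (counts)
value 3/4: 2 assignments
value 1/2: 2 assignments
value 1/4: 1 assignment
value 0: 1 assignment
So 19 of the 25 assignments meet the threshold.

19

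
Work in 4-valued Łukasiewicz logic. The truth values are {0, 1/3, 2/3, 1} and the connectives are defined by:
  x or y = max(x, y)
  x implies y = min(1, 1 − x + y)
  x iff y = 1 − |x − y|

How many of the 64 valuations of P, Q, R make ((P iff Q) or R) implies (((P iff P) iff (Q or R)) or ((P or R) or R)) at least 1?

value 1: 51 assignments (counts)
value 2/3: 9 assignments
value 1/3: 3 assignments
value 0: 1 assignment
So 51 of the 64 assignments meet the threshold.

51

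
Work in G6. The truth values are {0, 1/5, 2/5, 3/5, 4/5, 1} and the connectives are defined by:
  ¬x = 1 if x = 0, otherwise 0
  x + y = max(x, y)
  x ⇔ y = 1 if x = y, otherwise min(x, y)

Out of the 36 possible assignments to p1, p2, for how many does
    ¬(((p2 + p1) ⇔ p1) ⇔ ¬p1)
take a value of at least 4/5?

35

value 1: 35 assignments (counts)
value 0: 1 assignment
So 35 of the 36 assignments meet the threshold.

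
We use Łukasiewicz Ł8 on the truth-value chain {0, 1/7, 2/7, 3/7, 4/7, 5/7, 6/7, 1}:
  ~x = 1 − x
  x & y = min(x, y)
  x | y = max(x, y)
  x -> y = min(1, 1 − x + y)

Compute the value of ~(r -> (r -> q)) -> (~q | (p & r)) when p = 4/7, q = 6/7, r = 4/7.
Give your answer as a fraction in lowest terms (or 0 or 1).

r -> q = 4/7 -> 6/7 = 1
r -> (r -> q) = 4/7 -> 1 = 1
~(r -> (r -> q)) = ~1 = 0
~q = ~6/7 = 1/7
p & r = 4/7 & 4/7 = 4/7
~q | (p & r) = 1/7 | 4/7 = 4/7
~(r -> (r -> q)) -> (~q | (p & r)) = 0 -> 4/7 = 1

1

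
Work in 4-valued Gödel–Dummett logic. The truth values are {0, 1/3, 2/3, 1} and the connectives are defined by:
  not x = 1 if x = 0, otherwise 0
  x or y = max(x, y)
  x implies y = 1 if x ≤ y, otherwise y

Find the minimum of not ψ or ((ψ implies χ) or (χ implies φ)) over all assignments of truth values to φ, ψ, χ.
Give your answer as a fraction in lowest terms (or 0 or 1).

Take φ = 0, ψ = 2/3, χ = 1/3:
not ψ = not 2/3 = 0
ψ implies χ = 2/3 implies 1/3 = 1/3
χ implies φ = 1/3 implies 0 = 0
(ψ implies χ) or (χ implies φ) = 1/3 or 0 = 1/3
not ψ or ((ψ implies χ) or (χ implies φ)) = 0 or 1/3 = 1/3
No assignment yields a value below 1/3, so this is the minimum.

1/3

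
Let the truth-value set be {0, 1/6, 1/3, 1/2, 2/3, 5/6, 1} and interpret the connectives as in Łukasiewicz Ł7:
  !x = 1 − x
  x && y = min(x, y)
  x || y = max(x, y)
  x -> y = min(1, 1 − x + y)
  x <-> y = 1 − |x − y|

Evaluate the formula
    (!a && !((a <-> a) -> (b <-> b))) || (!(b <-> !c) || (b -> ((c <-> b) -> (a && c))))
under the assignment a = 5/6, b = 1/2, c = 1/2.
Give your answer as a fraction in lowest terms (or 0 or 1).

!a = !5/6 = 1/6
a <-> a = 5/6 <-> 5/6 = 1
b <-> b = 1/2 <-> 1/2 = 1
(a <-> a) -> (b <-> b) = 1 -> 1 = 1
!((a <-> a) -> (b <-> b)) = !1 = 0
!a && !((a <-> a) -> (b <-> b)) = 1/6 && 0 = 0
!c = !1/2 = 1/2
b <-> !c = 1/2 <-> 1/2 = 1
!(b <-> !c) = !1 = 0
c <-> b = 1/2 <-> 1/2 = 1
a && c = 5/6 && 1/2 = 1/2
(c <-> b) -> (a && c) = 1 -> 1/2 = 1/2
b -> ((c <-> b) -> (a && c)) = 1/2 -> 1/2 = 1
!(b <-> !c) || (b -> ((c <-> b) -> (a && c))) = 0 || 1 = 1
(!a && !((a <-> a) -> (b <-> b))) || (!(b <-> !c) || (b -> ((c <-> b) -> (a && c)))) = 0 || 1 = 1

1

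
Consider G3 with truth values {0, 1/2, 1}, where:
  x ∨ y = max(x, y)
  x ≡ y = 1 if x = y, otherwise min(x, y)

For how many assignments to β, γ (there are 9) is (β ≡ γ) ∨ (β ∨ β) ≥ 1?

β = 0, γ = 0 ↦ 1  ≥
β = 0, γ = 1/2 ↦ 0  <
β = 0, γ = 1 ↦ 0  <
β = 1/2, γ = 0 ↦ 1/2  <
β = 1/2, γ = 1/2 ↦ 1  ≥
β = 1/2, γ = 1 ↦ 1/2  <
β = 1, γ = 0 ↦ 1  ≥
β = 1, γ = 1/2 ↦ 1  ≥
β = 1, γ = 1 ↦ 1  ≥
So 5 of the 9 assignments meet the threshold.

5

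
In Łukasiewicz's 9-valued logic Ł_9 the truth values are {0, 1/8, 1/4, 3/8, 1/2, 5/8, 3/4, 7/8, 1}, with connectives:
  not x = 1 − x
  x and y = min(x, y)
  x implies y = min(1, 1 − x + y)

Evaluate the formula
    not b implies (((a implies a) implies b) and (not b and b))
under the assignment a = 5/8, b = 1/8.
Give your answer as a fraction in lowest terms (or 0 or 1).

1/4

not b = not 1/8 = 7/8
a implies a = 5/8 implies 5/8 = 1
(a implies a) implies b = 1 implies 1/8 = 1/8
not b = not 1/8 = 7/8
not b and b = 7/8 and 1/8 = 1/8
((a implies a) implies b) and (not b and b) = 1/8 and 1/8 = 1/8
not b implies (((a implies a) implies b) and (not b and b)) = 7/8 implies 1/8 = 1/4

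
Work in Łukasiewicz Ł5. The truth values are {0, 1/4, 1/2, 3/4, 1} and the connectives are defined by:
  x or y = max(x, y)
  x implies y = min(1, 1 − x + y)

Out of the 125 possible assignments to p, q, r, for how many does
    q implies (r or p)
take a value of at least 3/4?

value 1: 95 assignments (counts)
value 3/4: 16 assignments (counts)
value 1/2: 9 assignments
value 1/4: 4 assignments
value 0: 1 assignment
So 111 of the 125 assignments meet the threshold.

111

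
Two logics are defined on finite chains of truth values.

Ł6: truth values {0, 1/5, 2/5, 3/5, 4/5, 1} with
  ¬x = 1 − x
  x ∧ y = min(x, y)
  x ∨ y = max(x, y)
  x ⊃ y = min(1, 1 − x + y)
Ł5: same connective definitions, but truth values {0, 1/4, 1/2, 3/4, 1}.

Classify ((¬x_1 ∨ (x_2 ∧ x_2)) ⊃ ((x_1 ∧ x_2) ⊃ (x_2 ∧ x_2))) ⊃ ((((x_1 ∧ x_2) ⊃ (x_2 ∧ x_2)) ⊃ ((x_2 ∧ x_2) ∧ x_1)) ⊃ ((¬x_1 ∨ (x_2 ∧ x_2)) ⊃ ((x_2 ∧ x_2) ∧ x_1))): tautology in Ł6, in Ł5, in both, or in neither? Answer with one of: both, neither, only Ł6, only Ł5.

both

In Ł6: every assignment gives 1 — tautology.
In Ł5: every assignment gives 1 — tautology.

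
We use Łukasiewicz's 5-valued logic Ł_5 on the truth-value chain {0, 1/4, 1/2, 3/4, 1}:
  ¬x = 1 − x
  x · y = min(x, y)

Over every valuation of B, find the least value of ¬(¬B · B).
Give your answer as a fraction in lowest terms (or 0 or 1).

1/2

Take B = 1/2:
¬B = ¬1/2 = 1/2
¬B · B = 1/2 · 1/2 = 1/2
¬(¬B · B) = ¬1/2 = 1/2
No assignment yields a value below 1/2, so this is the minimum.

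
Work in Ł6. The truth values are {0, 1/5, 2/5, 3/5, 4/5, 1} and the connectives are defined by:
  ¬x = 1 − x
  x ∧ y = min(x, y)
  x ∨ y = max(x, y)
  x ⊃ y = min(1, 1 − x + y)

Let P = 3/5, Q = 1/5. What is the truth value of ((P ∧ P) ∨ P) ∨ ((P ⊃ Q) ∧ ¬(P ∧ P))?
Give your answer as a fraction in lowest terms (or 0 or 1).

3/5

P ∧ P = 3/5 ∧ 3/5 = 3/5
(P ∧ P) ∨ P = 3/5 ∨ 3/5 = 3/5
P ⊃ Q = 3/5 ⊃ 1/5 = 3/5
P ∧ P = 3/5 ∧ 3/5 = 3/5
¬(P ∧ P) = ¬3/5 = 2/5
(P ⊃ Q) ∧ ¬(P ∧ P) = 3/5 ∧ 2/5 = 2/5
((P ∧ P) ∨ P) ∨ ((P ⊃ Q) ∧ ¬(P ∧ P)) = 3/5 ∨ 2/5 = 3/5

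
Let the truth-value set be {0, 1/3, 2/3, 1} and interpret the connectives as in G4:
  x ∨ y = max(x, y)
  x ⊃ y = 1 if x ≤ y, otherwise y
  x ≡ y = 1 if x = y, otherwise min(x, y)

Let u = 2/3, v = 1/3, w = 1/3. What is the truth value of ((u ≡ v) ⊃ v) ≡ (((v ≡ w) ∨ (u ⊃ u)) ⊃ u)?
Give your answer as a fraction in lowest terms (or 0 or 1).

u ≡ v = 2/3 ≡ 1/3 = 1/3
(u ≡ v) ⊃ v = 1/3 ⊃ 1/3 = 1
v ≡ w = 1/3 ≡ 1/3 = 1
u ⊃ u = 2/3 ⊃ 2/3 = 1
(v ≡ w) ∨ (u ⊃ u) = 1 ∨ 1 = 1
((v ≡ w) ∨ (u ⊃ u)) ⊃ u = 1 ⊃ 2/3 = 2/3
((u ≡ v) ⊃ v) ≡ (((v ≡ w) ∨ (u ⊃ u)) ⊃ u) = 1 ≡ 2/3 = 2/3

2/3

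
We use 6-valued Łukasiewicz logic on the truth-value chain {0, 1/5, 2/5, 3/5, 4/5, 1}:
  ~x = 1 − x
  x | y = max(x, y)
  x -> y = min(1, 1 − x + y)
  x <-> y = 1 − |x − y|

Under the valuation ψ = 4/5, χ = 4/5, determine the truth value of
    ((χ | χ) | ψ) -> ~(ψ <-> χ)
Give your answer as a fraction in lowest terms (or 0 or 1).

1/5

χ | χ = 4/5 | 4/5 = 4/5
(χ | χ) | ψ = 4/5 | 4/5 = 4/5
ψ <-> χ = 4/5 <-> 4/5 = 1
~(ψ <-> χ) = ~1 = 0
((χ | χ) | ψ) -> ~(ψ <-> χ) = 4/5 -> 0 = 1/5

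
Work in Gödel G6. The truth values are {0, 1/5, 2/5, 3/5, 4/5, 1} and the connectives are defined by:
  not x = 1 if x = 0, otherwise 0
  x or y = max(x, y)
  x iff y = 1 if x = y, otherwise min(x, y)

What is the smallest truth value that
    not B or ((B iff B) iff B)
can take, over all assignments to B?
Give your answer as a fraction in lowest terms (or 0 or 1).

Take B = 1/5:
not B = not 1/5 = 0
B iff B = 1/5 iff 1/5 = 1
(B iff B) iff B = 1 iff 1/5 = 1/5
not B or ((B iff B) iff B) = 0 or 1/5 = 1/5
No assignment yields a value below 1/5, so this is the minimum.

1/5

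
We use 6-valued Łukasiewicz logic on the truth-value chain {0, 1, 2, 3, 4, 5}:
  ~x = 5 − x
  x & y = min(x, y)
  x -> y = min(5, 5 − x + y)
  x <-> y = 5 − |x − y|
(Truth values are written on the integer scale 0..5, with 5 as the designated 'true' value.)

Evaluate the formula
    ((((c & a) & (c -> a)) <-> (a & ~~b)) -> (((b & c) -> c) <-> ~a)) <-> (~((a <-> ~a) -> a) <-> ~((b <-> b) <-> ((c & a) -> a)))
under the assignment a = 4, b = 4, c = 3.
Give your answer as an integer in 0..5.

c & a = 3 & 4 = 3
c -> a = 3 -> 4 = 5
(c & a) & (c -> a) = 3 & 5 = 3
~b = ~4 = 1
~~b = ~1 = 4
a & ~~b = 4 & 4 = 4
((c & a) & (c -> a)) <-> (a & ~~b) = 3 <-> 4 = 4
b & c = 4 & 3 = 3
(b & c) -> c = 3 -> 3 = 5
~a = ~4 = 1
((b & c) -> c) <-> ~a = 5 <-> 1 = 1
(((c & a) & (c -> a)) <-> (a & ~~b)) -> (((b & c) -> c) <-> ~a) = 4 -> 1 = 2
~a = ~4 = 1
a <-> ~a = 4 <-> 1 = 2
(a <-> ~a) -> a = 2 -> 4 = 5
~((a <-> ~a) -> a) = ~5 = 0
b <-> b = 4 <-> 4 = 5
c & a = 3 & 4 = 3
(c & a) -> a = 3 -> 4 = 5
(b <-> b) <-> ((c & a) -> a) = 5 <-> 5 = 5
~((b <-> b) <-> ((c & a) -> a)) = ~5 = 0
~((a <-> ~a) -> a) <-> ~((b <-> b) <-> ((c & a) -> a)) = 0 <-> 0 = 5
((((c & a) & (c -> a)) <-> (a & ~~b)) -> (((b & c) -> c) <-> ~a)) <-> (~((a <-> ~a) -> a) <-> ~((b <-> b) <-> ((c & a) -> a))) = 2 <-> 5 = 2

2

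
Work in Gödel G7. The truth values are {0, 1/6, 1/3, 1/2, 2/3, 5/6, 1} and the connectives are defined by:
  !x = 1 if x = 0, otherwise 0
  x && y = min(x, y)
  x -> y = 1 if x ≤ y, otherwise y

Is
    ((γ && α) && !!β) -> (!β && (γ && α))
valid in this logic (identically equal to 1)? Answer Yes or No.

Counterexample: take α = 1/6, β = 1/6, γ = 1/6.
γ && α = 1/6 && 1/6 = 1/6
!β = !1/6 = 0
!!β = !0 = 1
(γ && α) && !!β = 1/6 && 1 = 1/6
!β = !1/6 = 0
γ && α = 1/6 && 1/6 = 1/6
!β && (γ && α) = 0 && 1/6 = 0
((γ && α) && !!β) -> (!β && (γ && α)) = 1/6 -> 0 = 0
This gives 0 ≠ 1.

No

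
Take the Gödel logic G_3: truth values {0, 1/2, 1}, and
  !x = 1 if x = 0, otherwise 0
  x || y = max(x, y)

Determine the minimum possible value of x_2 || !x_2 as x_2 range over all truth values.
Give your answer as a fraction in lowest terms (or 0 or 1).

1/2

Take x_2 = 1/2:
!x_2 = !1/2 = 0
x_2 || !x_2 = 1/2 || 0 = 1/2
No assignment yields a value below 1/2, so this is the minimum.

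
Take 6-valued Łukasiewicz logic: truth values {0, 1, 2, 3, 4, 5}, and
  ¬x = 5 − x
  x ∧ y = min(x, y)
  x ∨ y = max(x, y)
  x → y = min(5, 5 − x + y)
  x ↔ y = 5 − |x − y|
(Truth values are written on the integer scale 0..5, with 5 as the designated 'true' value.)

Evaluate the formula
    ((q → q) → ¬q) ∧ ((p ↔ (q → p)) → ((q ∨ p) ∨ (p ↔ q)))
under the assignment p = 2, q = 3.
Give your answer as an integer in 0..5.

q → q = 3 → 3 = 5
¬q = ¬3 = 2
(q → q) → ¬q = 5 → 2 = 2
q → p = 3 → 2 = 4
p ↔ (q → p) = 2 ↔ 4 = 3
q ∨ p = 3 ∨ 2 = 3
p ↔ q = 2 ↔ 3 = 4
(q ∨ p) ∨ (p ↔ q) = 3 ∨ 4 = 4
(p ↔ (q → p)) → ((q ∨ p) ∨ (p ↔ q)) = 3 → 4 = 5
((q → q) → ¬q) ∧ ((p ↔ (q → p)) → ((q ∨ p) ∨ (p ↔ q))) = 2 ∧ 5 = 2

2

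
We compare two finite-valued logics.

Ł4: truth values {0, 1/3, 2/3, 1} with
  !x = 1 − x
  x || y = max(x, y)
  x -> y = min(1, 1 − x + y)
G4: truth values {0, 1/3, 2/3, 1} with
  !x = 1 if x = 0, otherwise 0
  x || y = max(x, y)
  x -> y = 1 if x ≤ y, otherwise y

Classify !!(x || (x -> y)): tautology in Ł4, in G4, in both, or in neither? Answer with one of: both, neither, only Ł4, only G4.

only G4

In Ł4: at x = 1/3, y = 0 the value is 2/3 — not a tautology.
In G4: every assignment gives 1 — tautology.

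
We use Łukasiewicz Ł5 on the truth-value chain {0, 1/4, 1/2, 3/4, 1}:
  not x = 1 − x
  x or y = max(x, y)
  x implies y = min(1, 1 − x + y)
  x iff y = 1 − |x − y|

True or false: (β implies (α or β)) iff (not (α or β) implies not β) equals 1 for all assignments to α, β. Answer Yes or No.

Yes

At α = 1/4, β = 1, for instance:
α or β = 1/4 or 1 = 1
β implies (α or β) = 1 implies 1 = 1
not (α or β) = not 1 = 0
not β = not 1 = 0
not (α or β) implies not β = 0 implies 0 = 1
(β implies (α or β)) iff (not (α or β) implies not β) = 1 iff 1 = 1
and checking the remaining 24 assignments likewise gives ≥ 1 in every case.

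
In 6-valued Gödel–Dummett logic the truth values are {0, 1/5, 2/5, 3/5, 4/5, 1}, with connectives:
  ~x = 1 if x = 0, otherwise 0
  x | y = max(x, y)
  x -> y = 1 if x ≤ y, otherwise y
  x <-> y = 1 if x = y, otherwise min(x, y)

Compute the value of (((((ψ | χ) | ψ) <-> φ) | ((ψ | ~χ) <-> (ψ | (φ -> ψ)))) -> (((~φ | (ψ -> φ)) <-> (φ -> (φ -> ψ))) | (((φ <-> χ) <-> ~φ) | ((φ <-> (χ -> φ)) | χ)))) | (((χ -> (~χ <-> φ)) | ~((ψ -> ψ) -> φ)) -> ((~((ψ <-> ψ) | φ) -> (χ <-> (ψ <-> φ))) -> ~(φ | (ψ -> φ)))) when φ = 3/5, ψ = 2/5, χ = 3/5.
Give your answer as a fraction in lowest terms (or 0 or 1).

1

ψ | χ = 2/5 | 3/5 = 3/5
(ψ | χ) | ψ = 3/5 | 2/5 = 3/5
((ψ | χ) | ψ) <-> φ = 3/5 <-> 3/5 = 1
~χ = ~3/5 = 0
ψ | ~χ = 2/5 | 0 = 2/5
φ -> ψ = 3/5 -> 2/5 = 2/5
ψ | (φ -> ψ) = 2/5 | 2/5 = 2/5
(ψ | ~χ) <-> (ψ | (φ -> ψ)) = 2/5 <-> 2/5 = 1
(((ψ | χ) | ψ) <-> φ) | ((ψ | ~χ) <-> (ψ | (φ -> ψ))) = 1 | 1 = 1
~φ = ~3/5 = 0
ψ -> φ = 2/5 -> 3/5 = 1
~φ | (ψ -> φ) = 0 | 1 = 1
φ -> ψ = 3/5 -> 2/5 = 2/5
φ -> (φ -> ψ) = 3/5 -> 2/5 = 2/5
(~φ | (ψ -> φ)) <-> (φ -> (φ -> ψ)) = 1 <-> 2/5 = 2/5
φ <-> χ = 3/5 <-> 3/5 = 1
~φ = ~3/5 = 0
(φ <-> χ) <-> ~φ = 1 <-> 0 = 0
χ -> φ = 3/5 -> 3/5 = 1
φ <-> (χ -> φ) = 3/5 <-> 1 = 3/5
(φ <-> (χ -> φ)) | χ = 3/5 | 3/5 = 3/5
((φ <-> χ) <-> ~φ) | ((φ <-> (χ -> φ)) | χ) = 0 | 3/5 = 3/5
((~φ | (ψ -> φ)) <-> (φ -> (φ -> ψ))) | (((φ <-> χ) <-> ~φ) | ((φ <-> (χ -> φ)) | χ)) = 2/5 | 3/5 = 3/5
((((ψ | χ) | ψ) <-> φ) | ((ψ | ~χ) <-> (ψ | (φ -> ψ)))) -> (((~φ | (ψ -> φ)) <-> (φ -> (φ -> ψ))) | (((φ <-> χ) <-> ~φ) | ((φ <-> (χ -> φ)) | χ))) = 1 -> 3/5 = 3/5
~χ = ~3/5 = 0
~χ <-> φ = 0 <-> 3/5 = 0
χ -> (~χ <-> φ) = 3/5 -> 0 = 0
ψ -> ψ = 2/5 -> 2/5 = 1
(ψ -> ψ) -> φ = 1 -> 3/5 = 3/5
~((ψ -> ψ) -> φ) = ~3/5 = 0
(χ -> (~χ <-> φ)) | ~((ψ -> ψ) -> φ) = 0 | 0 = 0
ψ <-> ψ = 2/5 <-> 2/5 = 1
(ψ <-> ψ) | φ = 1 | 3/5 = 1
~((ψ <-> ψ) | φ) = ~1 = 0
ψ <-> φ = 2/5 <-> 3/5 = 2/5
χ <-> (ψ <-> φ) = 3/5 <-> 2/5 = 2/5
~((ψ <-> ψ) | φ) -> (χ <-> (ψ <-> φ)) = 0 -> 2/5 = 1
ψ -> φ = 2/5 -> 3/5 = 1
φ | (ψ -> φ) = 3/5 | 1 = 1
~(φ | (ψ -> φ)) = ~1 = 0
(~((ψ <-> ψ) | φ) -> (χ <-> (ψ <-> φ))) -> ~(φ | (ψ -> φ)) = 1 -> 0 = 0
((χ -> (~χ <-> φ)) | ~((ψ -> ψ) -> φ)) -> ((~((ψ <-> ψ) | φ) -> (χ <-> (ψ <-> φ))) -> ~(φ | (ψ -> φ))) = 0 -> 0 = 1
(((((ψ | χ) | ψ) <-> φ) | ((ψ | ~χ) <-> (ψ | (φ -> ψ)))) -> (((~φ | (ψ -> φ)) <-> (φ -> (φ -> ψ))) | (((φ <-> χ) <-> ~φ) | ((φ <-> (χ -> φ)) | χ)))) | (((χ -> (~χ <-> φ)) | ~((ψ -> ψ) -> φ)) -> ((~((ψ <-> ψ) | φ) -> (χ <-> (ψ <-> φ))) -> ~(φ | (ψ -> φ)))) = 3/5 | 1 = 1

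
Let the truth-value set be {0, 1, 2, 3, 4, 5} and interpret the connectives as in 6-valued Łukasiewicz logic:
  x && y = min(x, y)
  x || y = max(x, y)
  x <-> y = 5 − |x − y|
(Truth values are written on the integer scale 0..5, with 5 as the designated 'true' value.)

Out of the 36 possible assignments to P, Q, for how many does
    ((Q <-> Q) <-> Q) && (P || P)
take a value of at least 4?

value 5: 1 assignment (counts)
value 4: 3 assignments (counts)
value 3: 5 assignments
value 2: 7 assignments
value 1: 9 assignments
value 0: 11 assignments
So 4 of the 36 assignments meet the threshold.

4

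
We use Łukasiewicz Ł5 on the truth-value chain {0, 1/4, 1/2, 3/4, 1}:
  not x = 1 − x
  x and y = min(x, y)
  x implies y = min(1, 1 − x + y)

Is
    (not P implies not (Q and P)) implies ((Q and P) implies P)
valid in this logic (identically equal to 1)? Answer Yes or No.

Yes

At P = 1, Q = 1/2, for instance:
not P = not 1 = 0
Q and P = 1/2 and 1 = 1/2
not (Q and P) = not 1/2 = 1/2
not P implies not (Q and P) = 0 implies 1/2 = 1
(Q and P) implies P = 1/2 implies 1 = 1
(not P implies not (Q and P)) implies ((Q and P) implies P) = 1 implies 1 = 1
and checking the remaining 24 assignments likewise gives ≥ 1 in every case.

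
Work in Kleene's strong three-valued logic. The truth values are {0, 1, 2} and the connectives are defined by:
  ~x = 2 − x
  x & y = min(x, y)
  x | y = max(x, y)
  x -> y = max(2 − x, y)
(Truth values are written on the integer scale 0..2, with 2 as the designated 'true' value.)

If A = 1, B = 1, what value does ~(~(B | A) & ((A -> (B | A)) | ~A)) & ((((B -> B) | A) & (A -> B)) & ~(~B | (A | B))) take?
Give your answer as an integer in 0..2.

1

B | A = 1 | 1 = 1
~(B | A) = ~1 = 1
B | A = 1 | 1 = 1
A -> (B | A) = 1 -> 1 = 1
~A = ~1 = 1
(A -> (B | A)) | ~A = 1 | 1 = 1
~(B | A) & ((A -> (B | A)) | ~A) = 1 & 1 = 1
~(~(B | A) & ((A -> (B | A)) | ~A)) = ~1 = 1
B -> B = 1 -> 1 = 1
(B -> B) | A = 1 | 1 = 1
A -> B = 1 -> 1 = 1
((B -> B) | A) & (A -> B) = 1 & 1 = 1
~B = ~1 = 1
A | B = 1 | 1 = 1
~B | (A | B) = 1 | 1 = 1
~(~B | (A | B)) = ~1 = 1
(((B -> B) | A) & (A -> B)) & ~(~B | (A | B)) = 1 & 1 = 1
~(~(B | A) & ((A -> (B | A)) | ~A)) & ((((B -> B) | A) & (A -> B)) & ~(~B | (A | B))) = 1 & 1 = 1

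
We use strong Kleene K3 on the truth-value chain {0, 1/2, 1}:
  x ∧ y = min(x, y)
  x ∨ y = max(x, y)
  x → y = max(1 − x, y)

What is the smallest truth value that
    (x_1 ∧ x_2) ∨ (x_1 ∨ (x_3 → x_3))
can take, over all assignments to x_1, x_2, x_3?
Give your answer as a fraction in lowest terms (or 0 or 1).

Take x_1 = 0, x_2 = 0, x_3 = 1/2:
x_1 ∧ x_2 = 0 ∧ 0 = 0
x_3 → x_3 = 1/2 → 1/2 = 1/2
x_1 ∨ (x_3 → x_3) = 0 ∨ 1/2 = 1/2
(x_1 ∧ x_2) ∨ (x_1 ∨ (x_3 → x_3)) = 0 ∨ 1/2 = 1/2
No assignment yields a value below 1/2, so this is the minimum.

1/2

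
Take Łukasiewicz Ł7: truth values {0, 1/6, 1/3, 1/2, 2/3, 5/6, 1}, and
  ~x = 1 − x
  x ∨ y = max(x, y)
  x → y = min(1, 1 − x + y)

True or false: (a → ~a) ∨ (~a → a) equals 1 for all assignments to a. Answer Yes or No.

Yes

a = 0 ↦ 1
a = 1/6 ↦ 1
a = 1/3 ↦ 1
a = 1/2 ↦ 1
a = 2/3 ↦ 1
a = 5/6 ↦ 1
a = 1 ↦ 1
Every assignment gives a value ≥ 1.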